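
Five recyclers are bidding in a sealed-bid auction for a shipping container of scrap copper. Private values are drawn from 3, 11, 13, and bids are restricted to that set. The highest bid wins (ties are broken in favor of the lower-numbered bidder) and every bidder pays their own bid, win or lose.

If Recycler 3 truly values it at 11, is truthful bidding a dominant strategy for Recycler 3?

No

Consider the case where Recycler 1 bids 3, Recycler 2 bids 3, Recycler 4 bids 3 and Recycler 5 bids 13.
Truthful bid 11: loses but pays 11, utility -11.
Bid 3 instead: loses but pays 3, utility -3.
Since -3 > -11, bidding 3 is strictly better here, so truthful bidding is not dominant.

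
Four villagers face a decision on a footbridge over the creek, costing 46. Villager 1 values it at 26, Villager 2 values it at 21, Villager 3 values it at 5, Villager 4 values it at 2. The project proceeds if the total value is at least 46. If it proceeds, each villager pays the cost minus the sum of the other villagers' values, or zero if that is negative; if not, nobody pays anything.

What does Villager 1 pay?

Total value 54 ≥ cost 46, so the project is built.
The other villagers' values sum to 28.
Cost minus that sum is 46 - 28 = 18.

18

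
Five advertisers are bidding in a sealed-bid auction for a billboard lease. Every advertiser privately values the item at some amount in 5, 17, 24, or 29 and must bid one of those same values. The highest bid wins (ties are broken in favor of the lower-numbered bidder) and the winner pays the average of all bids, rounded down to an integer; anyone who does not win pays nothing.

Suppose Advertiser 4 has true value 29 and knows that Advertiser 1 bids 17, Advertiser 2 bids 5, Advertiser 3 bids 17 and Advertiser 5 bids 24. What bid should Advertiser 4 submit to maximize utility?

Bid 5: loses, pays 0, utility 0.
Bid 17: loses, pays 0, utility 0.
Bid 24: wins, pays 17, utility 29 - 17 = 12.
Bid 29: wins, pays 18, utility 29 - 18 = 11.
The best choice is 24 with utility 12.

24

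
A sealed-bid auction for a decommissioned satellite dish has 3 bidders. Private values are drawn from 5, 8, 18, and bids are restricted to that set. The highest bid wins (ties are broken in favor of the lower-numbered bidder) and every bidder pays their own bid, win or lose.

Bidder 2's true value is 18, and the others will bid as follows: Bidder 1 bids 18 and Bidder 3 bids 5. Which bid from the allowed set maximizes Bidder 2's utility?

Bid 5: loses but pays 5, utility -5.
Bid 8: loses but pays 8, utility -8.
Bid 18: loses but pays 18, utility -18.
The best choice is 5 with utility -5.

5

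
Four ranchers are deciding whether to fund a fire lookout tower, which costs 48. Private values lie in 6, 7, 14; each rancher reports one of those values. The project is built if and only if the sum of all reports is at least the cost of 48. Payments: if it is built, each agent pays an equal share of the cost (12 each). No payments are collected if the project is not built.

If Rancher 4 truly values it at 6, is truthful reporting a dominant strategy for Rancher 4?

Yes

Check each profile of the others' reports and compare truth against every alternative report.
Others report (14, 14, 14): truth gives -6, best alternative gives -6.
Others report (6, 6, 6): truth gives 0, best alternative gives 0.
Others report (6, 6, 7): truth gives 0, best alternative gives 0.
Others report (6, 6, 14): truth gives 0, best alternative gives 0.
Others report (6, 7, 6): truth gives 0, best alternative gives 0.
Others report (6, 7, 7): truth gives 0, best alternative gives 0.
(Remaining 21 profiles checked similarly; truth is weakly best in each.)
In every case the truthful report is at least as good as any alternative, so it is a dominant strategy.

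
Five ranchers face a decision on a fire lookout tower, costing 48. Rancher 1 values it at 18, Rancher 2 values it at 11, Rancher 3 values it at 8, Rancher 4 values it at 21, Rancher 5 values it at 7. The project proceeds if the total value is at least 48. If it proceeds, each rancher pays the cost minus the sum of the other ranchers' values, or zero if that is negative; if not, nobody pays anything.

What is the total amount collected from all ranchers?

Total value 65 ≥ cost 48, so it is built.
Rancher 1: others sum to 47; max(0, 48 - 47) = 1.
Rancher 2: others sum to 54; max(0, 48 - 54) = 0.
Rancher 3: others sum to 57; max(0, 48 - 57) = 0.
Rancher 4: others sum to 44; max(0, 48 - 44) = 4.
Rancher 5: others sum to 58; max(0, 48 - 58) = 0.
Total collected = 1 + 0 + 0 + 4 + 0 = 5.

5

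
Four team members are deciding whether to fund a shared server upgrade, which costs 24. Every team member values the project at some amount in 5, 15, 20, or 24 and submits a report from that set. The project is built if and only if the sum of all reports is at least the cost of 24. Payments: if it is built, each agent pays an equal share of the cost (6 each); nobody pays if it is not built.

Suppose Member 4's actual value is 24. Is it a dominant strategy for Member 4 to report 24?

Check each profile of the others' reports and compare truth against every alternative report.
Others report (5, 5, 5): truth gives 18, best alternative gives 18.
Others report (5, 5, 15): truth gives 18, best alternative gives 18.
Others report (5, 5, 20): truth gives 18, best alternative gives 18.
Others report (5, 5, 24): truth gives 18, best alternative gives 18.
Others report (5, 15, 5): truth gives 18, best alternative gives 18.
Others report (5, 15, 15): truth gives 18, best alternative gives 18.
(Remaining 58 profiles checked similarly; truth is weakly best in each.)
In every case the truthful report is at least as good as any alternative, so it is a dominant strategy.

Yes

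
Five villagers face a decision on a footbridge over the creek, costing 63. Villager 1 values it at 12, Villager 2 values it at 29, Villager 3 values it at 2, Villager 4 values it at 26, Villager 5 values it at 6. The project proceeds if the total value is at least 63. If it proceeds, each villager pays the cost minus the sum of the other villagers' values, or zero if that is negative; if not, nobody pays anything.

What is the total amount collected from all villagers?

Total value 75 ≥ cost 63, so it is built.
Villager 1: others sum to 63; max(0, 63 - 63) = 0.
Villager 2: others sum to 46; max(0, 63 - 46) = 17.
Villager 3: others sum to 73; max(0, 63 - 73) = 0.
Villager 4: others sum to 49; max(0, 63 - 49) = 14.
Villager 5: others sum to 69; max(0, 63 - 69) = 0.
Total collected = 0 + 17 + 0 + 14 + 0 = 31.

31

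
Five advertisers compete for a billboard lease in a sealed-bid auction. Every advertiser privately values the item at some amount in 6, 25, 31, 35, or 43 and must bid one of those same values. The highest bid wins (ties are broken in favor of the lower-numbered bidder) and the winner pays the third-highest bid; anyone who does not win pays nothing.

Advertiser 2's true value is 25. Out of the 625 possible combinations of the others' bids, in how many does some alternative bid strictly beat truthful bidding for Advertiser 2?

Others bid (6, 6, 6, 31): truth gives 0; bid 31 gives 19 > 0. Violating.
Others bid (6, 6, 6, 35): truth gives 0; bid 35 gives 19 > 0. Violating.
Others bid (6, 6, 6, 43): truth gives 0; bid 43 gives 19 > 0. Violating.
Others bid (6, 6, 31, 6): truth gives 0; bid 31 gives 19 > 0. Violating.
Others bid (6, 6, 6, 6): truth gives 19; no alternative beats it.
Others bid (6, 6, 6, 25): truth gives 19; no alternative beats it.
(Checking all 625 profiles: 12 have a profitable deviation, 613 do not.)

12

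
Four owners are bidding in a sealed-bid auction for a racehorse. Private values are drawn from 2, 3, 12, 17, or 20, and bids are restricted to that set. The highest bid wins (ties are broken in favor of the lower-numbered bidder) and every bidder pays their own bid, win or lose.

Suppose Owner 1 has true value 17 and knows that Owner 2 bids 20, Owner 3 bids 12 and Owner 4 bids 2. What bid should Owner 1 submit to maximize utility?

Bid 2: loses but pays 2, utility -2.
Bid 3: loses but pays 3, utility -3.
Bid 12: loses but pays 12, utility -12.
Bid 17: loses but pays 17, utility -17.
Bid 20: wins, pays 20, utility 17 - 20 = -3.
The best choice is 2 with utility -2.

2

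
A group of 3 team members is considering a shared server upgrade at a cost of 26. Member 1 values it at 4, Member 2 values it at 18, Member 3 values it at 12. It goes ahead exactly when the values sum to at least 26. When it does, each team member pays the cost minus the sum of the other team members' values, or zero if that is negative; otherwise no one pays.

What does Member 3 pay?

4

Total value 34 ≥ cost 26, so the project is built.
The other team members' values sum to 22.
Cost minus that sum is 26 - 22 = 4.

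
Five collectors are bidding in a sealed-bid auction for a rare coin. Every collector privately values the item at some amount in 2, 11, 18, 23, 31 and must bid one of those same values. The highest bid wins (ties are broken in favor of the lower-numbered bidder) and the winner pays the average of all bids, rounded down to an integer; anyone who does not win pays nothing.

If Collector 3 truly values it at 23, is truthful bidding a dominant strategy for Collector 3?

Consider the case where Collector 1 bids 2, Collector 2 bids 2, Collector 4 bids 2 and Collector 5 bids 2.
Truthful bid 23: wins, pays 6, utility 23 - 6 = 17.
Bid 11 instead: wins, pays 3, utility 23 - 3 = 20.
Since 20 > 17, bidding 11 is strictly better here, so truthful bidding is not dominant.

No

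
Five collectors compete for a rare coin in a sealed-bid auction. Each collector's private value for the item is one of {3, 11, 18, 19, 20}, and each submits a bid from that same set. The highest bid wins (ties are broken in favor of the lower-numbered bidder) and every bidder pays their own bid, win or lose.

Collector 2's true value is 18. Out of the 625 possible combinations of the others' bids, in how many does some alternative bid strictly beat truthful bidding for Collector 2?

579

Others bid (3, 3, 3, 3): truth gives 0; bid 11 gives 7 > 0. Violating.
Others bid (3, 3, 3, 11): truth gives 0; bid 11 gives 7 > 0. Violating.
Others bid (3, 3, 3, 19): truth gives -18; bid 19 gives -1 > -18. Violating.
Others bid (3, 3, 3, 20): truth gives -18; bid 20 gives -2 > -18. Violating.
Others bid (3, 3, 3, 18): truth gives 0; no alternative beats it.
Others bid (3, 3, 11, 18): truth gives 0; no alternative beats it.
(Checking all 625 profiles: 579 have a profitable deviation, 46 do not.)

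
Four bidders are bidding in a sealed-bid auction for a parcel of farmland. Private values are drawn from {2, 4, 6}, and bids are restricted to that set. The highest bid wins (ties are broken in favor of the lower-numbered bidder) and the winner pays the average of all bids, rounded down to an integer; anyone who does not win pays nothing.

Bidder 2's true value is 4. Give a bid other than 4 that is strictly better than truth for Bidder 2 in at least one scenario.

6

Suppose Bidder 1 bids 4, Bidder 3 bids 2 and Bidder 4 bids 2.
Bid 4: loses, pays 0, utility 0.
Bid 6: wins, pays 3, utility 4 - 3 = 1.
So bidding 6 beats truth here (1 > 0).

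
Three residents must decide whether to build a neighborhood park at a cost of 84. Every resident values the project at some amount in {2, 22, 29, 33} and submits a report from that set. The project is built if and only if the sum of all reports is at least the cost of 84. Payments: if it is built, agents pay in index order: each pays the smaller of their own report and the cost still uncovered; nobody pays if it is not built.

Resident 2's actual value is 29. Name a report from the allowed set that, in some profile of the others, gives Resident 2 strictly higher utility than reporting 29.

22

Suppose Resident 1 reports 29 and Resident 3 reports 33.
Report 29: project built, pays 29, utility 29 - 29 = 0.
Report 22: project built, pays 22, utility 29 - 22 = 7.
So reporting 22 beats truth here (7 > 0).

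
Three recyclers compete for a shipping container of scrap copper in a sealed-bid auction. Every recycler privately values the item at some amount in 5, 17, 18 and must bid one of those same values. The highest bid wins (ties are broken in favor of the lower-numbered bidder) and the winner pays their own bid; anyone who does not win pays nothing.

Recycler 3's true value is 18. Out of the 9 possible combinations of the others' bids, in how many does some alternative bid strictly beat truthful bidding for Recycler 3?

Others bid (5, 5): truth gives 0; bid 17 gives 1 > 0. Violating.
Others bid (5, 17): truth gives 0; no alternative beats it.
Others bid (5, 18): truth gives 0; no alternative beats it.
(Checking all 9 profiles: 1 has a profitable deviation, 8 do not.)

1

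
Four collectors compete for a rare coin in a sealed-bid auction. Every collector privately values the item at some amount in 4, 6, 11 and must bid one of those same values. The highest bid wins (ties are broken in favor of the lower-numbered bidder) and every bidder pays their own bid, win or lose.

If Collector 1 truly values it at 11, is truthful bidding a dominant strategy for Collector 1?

Consider the case where Collector 2 bids 4, Collector 3 bids 4 and Collector 4 bids 4.
Truthful bid 11: wins, pays 11, utility 11 - 11 = 0.
Bid 4 instead: wins, pays 4, utility 11 - 4 = 7.
Since 7 > 0, bidding 4 is strictly better here, so truthful bidding is not dominant.

No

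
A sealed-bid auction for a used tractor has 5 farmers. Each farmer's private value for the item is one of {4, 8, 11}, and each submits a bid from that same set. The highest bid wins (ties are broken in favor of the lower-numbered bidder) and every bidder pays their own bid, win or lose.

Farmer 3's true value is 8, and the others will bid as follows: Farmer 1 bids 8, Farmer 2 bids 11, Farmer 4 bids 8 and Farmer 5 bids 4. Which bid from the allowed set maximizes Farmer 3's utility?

4

Bid 4: loses but pays 4, utility -4.
Bid 8: loses but pays 8, utility -8.
Bid 11: loses but pays 11, utility -11.
The best choice is 4 with utility -4.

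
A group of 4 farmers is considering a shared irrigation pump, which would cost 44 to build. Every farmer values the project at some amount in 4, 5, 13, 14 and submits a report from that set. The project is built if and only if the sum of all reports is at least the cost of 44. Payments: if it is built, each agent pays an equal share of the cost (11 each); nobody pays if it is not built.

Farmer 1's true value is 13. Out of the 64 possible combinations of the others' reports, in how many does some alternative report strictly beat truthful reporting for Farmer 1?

Others report (4, 13, 13): truth gives 0; report 14 gives 2 > 0. Violating.
Others report (13, 4, 13): truth gives 0; report 14 gives 2 > 0. Violating.
Others report (13, 13, 4): truth gives 0; report 14 gives 2 > 0. Violating.
Others report (4, 4, 4): truth gives 0; no alternative beats it.
Others report (4, 4, 5): truth gives 0; no alternative beats it.
(Checking all 64 profiles: 3 have a profitable deviation, 61 do not.)

3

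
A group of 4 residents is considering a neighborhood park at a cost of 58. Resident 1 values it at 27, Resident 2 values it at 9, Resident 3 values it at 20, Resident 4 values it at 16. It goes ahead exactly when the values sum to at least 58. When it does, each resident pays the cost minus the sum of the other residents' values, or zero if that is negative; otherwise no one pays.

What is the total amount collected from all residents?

Total value 72 ≥ cost 58, so it is built.
Resident 1: others sum to 45; max(0, 58 - 45) = 13.
Resident 2: others sum to 63; max(0, 58 - 63) = 0.
Resident 3: others sum to 52; max(0, 58 - 52) = 6.
Resident 4: others sum to 56; max(0, 58 - 56) = 2.
Total collected = 13 + 0 + 6 + 2 = 21.

21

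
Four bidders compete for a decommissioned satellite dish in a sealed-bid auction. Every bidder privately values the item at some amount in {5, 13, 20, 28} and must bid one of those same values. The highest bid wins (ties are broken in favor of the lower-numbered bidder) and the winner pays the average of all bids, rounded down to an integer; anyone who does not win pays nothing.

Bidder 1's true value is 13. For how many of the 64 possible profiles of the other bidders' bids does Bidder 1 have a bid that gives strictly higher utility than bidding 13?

4

Others bid (5, 5, 5): truth gives 6; bid 5 gives 8 > 6. Violating.
Others bid (5, 5, 20): truth gives 0; bid 20 gives 1 > 0. Violating.
Others bid (5, 20, 5): truth gives 0; bid 20 gives 1 > 0. Violating.
Others bid (20, 5, 5): truth gives 0; bid 20 gives 1 > 0. Violating.
Others bid (5, 5, 13): truth gives 4; no alternative beats it.
Others bid (5, 5, 28): truth gives 0; no alternative beats it.
(Checking all 64 profiles: 4 have a profitable deviation, 60 do not.)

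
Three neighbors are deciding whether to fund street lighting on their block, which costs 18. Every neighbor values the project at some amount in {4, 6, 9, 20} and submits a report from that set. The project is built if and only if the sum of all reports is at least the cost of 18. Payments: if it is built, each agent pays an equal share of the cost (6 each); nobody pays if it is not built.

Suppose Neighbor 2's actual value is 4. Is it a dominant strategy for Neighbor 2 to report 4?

Check each profile of the others' reports and compare truth against every alternative report.
Others report (4, 9): truth gives 0, best alternative gives -2.
Others report (6, 6): truth gives 0, best alternative gives -2.
Others report (9, 4): truth gives 0, best alternative gives -2.
Others report (4, 20): truth gives -2, best alternative gives -2.
Others report (6, 9): truth gives -2, best alternative gives -2.
Others report (6, 20): truth gives -2, best alternative gives -2.
(Remaining 10 profiles checked similarly; truth is weakly best in each.)
In every case the truthful report is at least as good as any alternative, so it is a dominant strategy.

Yes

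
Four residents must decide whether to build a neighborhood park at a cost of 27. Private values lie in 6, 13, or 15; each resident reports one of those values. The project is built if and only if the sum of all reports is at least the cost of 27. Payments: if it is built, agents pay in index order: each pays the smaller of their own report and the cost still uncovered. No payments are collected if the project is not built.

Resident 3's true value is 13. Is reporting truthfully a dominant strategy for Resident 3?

No

Consider the case where Resident 1 reports 6, Resident 2 reports 6 and Resident 4 reports 13.
Truthful report 13: project built, pays 13, utility 13 - 13 = 0.
Report 6 instead: project built, pays 6, utility 13 - 6 = 7.
Since 7 > 0, reporting 6 is strictly better here, so truthful reporting is not dominant.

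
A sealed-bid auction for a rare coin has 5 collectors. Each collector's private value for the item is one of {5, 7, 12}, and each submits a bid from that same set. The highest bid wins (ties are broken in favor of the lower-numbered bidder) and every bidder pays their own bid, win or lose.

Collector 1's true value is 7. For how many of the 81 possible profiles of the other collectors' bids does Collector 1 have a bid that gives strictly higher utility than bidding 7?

Others bid (5, 5, 5, 5): truth gives 0; bid 5 gives 2 > 0. Violating.
Others bid (5, 5, 5, 12): truth gives -7; bid 5 gives -5 > -7. Violating.
Others bid (5, 5, 7, 12): truth gives -7; bid 5 gives -5 > -7. Violating.
Others bid (5, 5, 12, 5): truth gives -7; bid 5 gives -5 > -7. Violating.
Others bid (5, 5, 5, 7): truth gives 0; no alternative beats it.
Others bid (5, 5, 7, 5): truth gives 0; no alternative beats it.
(Checking all 81 profiles: 66 have a profitable deviation, 15 do not.)

66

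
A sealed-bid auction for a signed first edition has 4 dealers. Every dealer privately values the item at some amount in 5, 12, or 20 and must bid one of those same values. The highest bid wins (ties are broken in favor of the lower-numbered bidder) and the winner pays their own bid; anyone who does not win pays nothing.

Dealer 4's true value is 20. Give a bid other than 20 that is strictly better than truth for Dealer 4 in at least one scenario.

12

Suppose Dealer 1 bids 5, Dealer 2 bids 5 and Dealer 3 bids 5.
Bid 20: wins, pays 20, utility 20 - 20 = 0.
Bid 12: wins, pays 12, utility 20 - 12 = 8.
So bidding 12 beats truth here (8 > 0).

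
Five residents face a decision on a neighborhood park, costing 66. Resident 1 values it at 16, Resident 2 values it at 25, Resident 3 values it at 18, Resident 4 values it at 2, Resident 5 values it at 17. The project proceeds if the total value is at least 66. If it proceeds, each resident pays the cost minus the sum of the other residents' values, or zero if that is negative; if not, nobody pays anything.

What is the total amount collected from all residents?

28

Total value 78 ≥ cost 66, so it is built.
Resident 1: others sum to 62; max(0, 66 - 62) = 4.
Resident 2: others sum to 53; max(0, 66 - 53) = 13.
Resident 3: others sum to 60; max(0, 66 - 60) = 6.
Resident 4: others sum to 76; max(0, 66 - 76) = 0.
Resident 5: others sum to 61; max(0, 66 - 61) = 5.
Total collected = 4 + 13 + 6 + 0 + 5 = 28.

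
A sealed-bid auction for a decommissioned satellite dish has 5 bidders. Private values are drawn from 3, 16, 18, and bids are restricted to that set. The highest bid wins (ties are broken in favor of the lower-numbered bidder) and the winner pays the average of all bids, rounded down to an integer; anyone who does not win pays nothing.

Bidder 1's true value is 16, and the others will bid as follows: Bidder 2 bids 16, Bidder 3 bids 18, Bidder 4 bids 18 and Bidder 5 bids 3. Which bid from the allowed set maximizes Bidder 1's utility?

Bid 3: loses, pays 0, utility 0.
Bid 16: loses, pays 0, utility 0.
Bid 18: wins, pays 14, utility 16 - 14 = 2.
The best choice is 18 with utility 2.

18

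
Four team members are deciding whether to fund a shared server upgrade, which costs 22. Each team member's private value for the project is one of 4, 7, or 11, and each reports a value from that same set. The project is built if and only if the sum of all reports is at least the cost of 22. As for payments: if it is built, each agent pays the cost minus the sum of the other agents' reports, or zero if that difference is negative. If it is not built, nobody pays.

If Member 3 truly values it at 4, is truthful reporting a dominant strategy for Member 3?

Check each profile of the others' reports and compare truth against every alternative report.
Others report (4, 4, 7): truth gives 0, best alternative gives -3.
Others report (4, 7, 4): truth gives 0, best alternative gives -3.
Others report (7, 4, 4): truth gives 0, best alternative gives -3.
Others report (4, 7, 11): truth gives 4, best alternative gives 4.
Others report (4, 11, 7): truth gives 4, best alternative gives 4.
Others report (4, 11, 11): truth gives 4, best alternative gives 4.
(Remaining 21 profiles checked similarly; truth is weakly best in each.)
In every case the truthful report is at least as good as any alternative, so it is a dominant strategy.

Yes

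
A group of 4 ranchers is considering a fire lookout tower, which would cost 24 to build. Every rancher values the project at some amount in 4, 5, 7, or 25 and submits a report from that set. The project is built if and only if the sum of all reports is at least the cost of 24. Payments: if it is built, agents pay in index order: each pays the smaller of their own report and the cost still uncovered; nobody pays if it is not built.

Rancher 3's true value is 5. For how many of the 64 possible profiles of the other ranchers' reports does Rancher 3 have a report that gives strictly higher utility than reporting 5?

10

Others report (4, 4, 25): truth gives 0; report 4 gives 1 > 0. Violating.
Others report (4, 5, 25): truth gives 0; report 4 gives 1 > 0. Violating.
Others report (4, 7, 25): truth gives 0; report 4 gives 1 > 0. Violating.
Others report (5, 4, 25): truth gives 0; report 4 gives 1 > 0. Violating.
Others report (4, 4, 4): truth gives 0; no alternative beats it.
Others report (4, 4, 5): truth gives 0; no alternative beats it.
(Checking all 64 profiles: 10 have a profitable deviation, 54 do not.)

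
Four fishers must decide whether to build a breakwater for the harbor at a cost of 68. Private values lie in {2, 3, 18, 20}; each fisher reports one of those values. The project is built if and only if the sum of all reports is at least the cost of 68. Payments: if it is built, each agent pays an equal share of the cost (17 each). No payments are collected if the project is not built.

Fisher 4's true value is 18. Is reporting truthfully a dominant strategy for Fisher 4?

Check each profile of the others' reports and compare truth against every alternative report.
Others report (18, 18, 18): truth gives 1, best alternative gives 1.
Others report (18, 18, 20): truth gives 1, best alternative gives 1.
Others report (18, 20, 18): truth gives 1, best alternative gives 1.
Others report (18, 20, 20): truth gives 1, best alternative gives 1.
Others report (20, 18, 18): truth gives 1, best alternative gives 1.
Others report (20, 18, 20): truth gives 1, best alternative gives 1.
(Remaining 58 profiles checked similarly; truth is weakly best in each.)
In every case the truthful report is at least as good as any alternative, so it is a dominant strategy.

Yes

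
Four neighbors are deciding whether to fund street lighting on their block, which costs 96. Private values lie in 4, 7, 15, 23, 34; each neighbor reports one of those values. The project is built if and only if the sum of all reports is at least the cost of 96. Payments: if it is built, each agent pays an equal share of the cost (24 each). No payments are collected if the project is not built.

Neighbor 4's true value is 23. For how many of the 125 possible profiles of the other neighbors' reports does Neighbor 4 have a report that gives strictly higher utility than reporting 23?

12

Others report (7, 34, 34): truth gives -1; report 4 gives 0 > -1. Violating.
Others report (15, 34, 34): truth gives -1; report 4 gives 0 > -1. Violating.
Others report (23, 23, 34): truth gives -1; report 4 gives 0 > -1. Violating.
Others report (23, 34, 23): truth gives -1; report 4 gives 0 > -1. Violating.
Others report (4, 4, 4): truth gives 0; no alternative beats it.
Others report (4, 4, 7): truth gives 0; no alternative beats it.
(Checking all 125 profiles: 12 have a profitable deviation, 113 do not.)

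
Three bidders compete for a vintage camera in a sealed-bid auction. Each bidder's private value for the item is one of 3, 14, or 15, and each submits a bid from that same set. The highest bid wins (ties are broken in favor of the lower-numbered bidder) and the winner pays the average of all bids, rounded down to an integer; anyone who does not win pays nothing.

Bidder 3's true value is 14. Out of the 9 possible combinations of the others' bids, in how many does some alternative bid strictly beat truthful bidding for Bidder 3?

2

Others bid (3, 14): truth gives 0; bid 15 gives 4 > 0. Violating.
Others bid (14, 3): truth gives 0; bid 15 gives 4 > 0. Violating.
Others bid (3, 3): truth gives 8; no alternative beats it.
Others bid (3, 15): truth gives 0; no alternative beats it.
(Checking all 9 profiles: 2 have a profitable deviation, 7 do not.)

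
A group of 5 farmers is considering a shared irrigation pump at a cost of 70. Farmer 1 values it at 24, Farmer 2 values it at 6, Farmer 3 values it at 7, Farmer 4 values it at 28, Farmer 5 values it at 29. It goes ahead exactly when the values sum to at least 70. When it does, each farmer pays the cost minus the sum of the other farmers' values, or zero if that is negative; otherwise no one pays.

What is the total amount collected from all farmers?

Total value 94 ≥ cost 70, so it is built.
Farmer 1: others sum to 70; max(0, 70 - 70) = 0.
Farmer 2: others sum to 88; max(0, 70 - 88) = 0.
Farmer 3: others sum to 87; max(0, 70 - 87) = 0.
Farmer 4: others sum to 66; max(0, 70 - 66) = 4.
Farmer 5: others sum to 65; max(0, 70 - 65) = 5.
Total collected = 0 + 0 + 0 + 4 + 5 = 9.

9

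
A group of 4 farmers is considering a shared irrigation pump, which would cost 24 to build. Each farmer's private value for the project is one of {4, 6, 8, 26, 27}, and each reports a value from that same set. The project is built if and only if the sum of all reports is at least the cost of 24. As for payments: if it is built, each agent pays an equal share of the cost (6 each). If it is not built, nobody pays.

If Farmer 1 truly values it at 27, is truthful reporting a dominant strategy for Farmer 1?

Yes

Check each profile of the others' reports and compare truth against every alternative report.
Others report (4, 4, 4): truth gives 21, best alternative gives 21.
Others report (4, 4, 6): truth gives 21, best alternative gives 21.
Others report (4, 4, 8): truth gives 21, best alternative gives 21.
Others report (4, 4, 26): truth gives 21, best alternative gives 21.
Others report (4, 4, 27): truth gives 21, best alternative gives 21.
Others report (4, 6, 4): truth gives 21, best alternative gives 21.
(Remaining 119 profiles checked similarly; truth is weakly best in each.)
In every case the truthful report is at least as good as any alternative, so it is a dominant strategy.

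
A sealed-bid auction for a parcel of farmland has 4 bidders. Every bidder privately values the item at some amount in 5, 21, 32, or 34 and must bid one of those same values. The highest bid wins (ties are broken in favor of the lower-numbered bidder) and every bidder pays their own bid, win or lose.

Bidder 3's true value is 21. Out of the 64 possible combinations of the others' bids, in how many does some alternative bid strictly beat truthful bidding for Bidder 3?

62

Others bid (5, 5, 32): truth gives -21; bid 5 gives -5 > -21. Violating.
Others bid (5, 5, 34): truth gives -21; bid 5 gives -5 > -21. Violating.
Others bid (5, 21, 5): truth gives -21; bid 5 gives -5 > -21. Violating.
Others bid (5, 21, 21): truth gives -21; bid 5 gives -5 > -21. Violating.
Others bid (5, 5, 5): truth gives 0; no alternative beats it.
Others bid (5, 5, 21): truth gives 0; no alternative beats it.
(Checking all 64 profiles: 62 have a profitable deviation, 2 do not.)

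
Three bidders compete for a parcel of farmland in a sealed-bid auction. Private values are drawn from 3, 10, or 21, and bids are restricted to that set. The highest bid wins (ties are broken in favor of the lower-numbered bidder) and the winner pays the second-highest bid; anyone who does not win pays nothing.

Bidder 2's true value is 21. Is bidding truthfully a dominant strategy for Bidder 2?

Check each profile of the others' bids and compare truth against every alternative bid.
Others bid (10, 3): truth gives 11, best alternative gives 0.
Others bid (10, 10): truth gives 11, best alternative gives 0.
Others bid (3, 3): truth gives 18, best alternative gives 18.
Others bid (3, 10): truth gives 11, best alternative gives 11.
Others bid (3, 21): truth gives 0, best alternative gives 0.
Others bid (10, 21): truth gives 0, best alternative gives 0.
(Remaining 3 profiles checked similarly; truth is weakly best in each.)
In every case the truthful bid is at least as good as any alternative, so it is a dominant strategy.

Yes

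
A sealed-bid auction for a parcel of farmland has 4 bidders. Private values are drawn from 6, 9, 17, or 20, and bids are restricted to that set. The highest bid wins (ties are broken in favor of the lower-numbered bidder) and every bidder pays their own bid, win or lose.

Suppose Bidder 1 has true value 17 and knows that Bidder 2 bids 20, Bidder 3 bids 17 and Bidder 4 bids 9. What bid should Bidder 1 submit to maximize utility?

20

Bid 6: loses but pays 6, utility -6.
Bid 9: loses but pays 9, utility -9.
Bid 17: loses but pays 17, utility -17.
Bid 20: wins, pays 20, utility 17 - 20 = -3.
The best choice is 20 with utility -3.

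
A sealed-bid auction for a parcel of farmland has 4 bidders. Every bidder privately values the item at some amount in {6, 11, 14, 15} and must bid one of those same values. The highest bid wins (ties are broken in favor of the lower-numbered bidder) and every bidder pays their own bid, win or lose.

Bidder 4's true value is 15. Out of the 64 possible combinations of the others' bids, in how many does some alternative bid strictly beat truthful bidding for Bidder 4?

Others bid (6, 6, 6): truth gives 0; bid 11 gives 4 > 0. Violating.
Others bid (6, 6, 11): truth gives 0; bid 14 gives 1 > 0. Violating.
Others bid (6, 6, 15): truth gives -15; bid 6 gives -6 > -15. Violating.
Others bid (6, 11, 6): truth gives 0; bid 14 gives 1 > 0. Violating.
Others bid (6, 6, 14): truth gives 0; no alternative beats it.
Others bid (6, 11, 14): truth gives 0; no alternative beats it.
(Checking all 64 profiles: 45 have a profitable deviation, 19 do not.)

45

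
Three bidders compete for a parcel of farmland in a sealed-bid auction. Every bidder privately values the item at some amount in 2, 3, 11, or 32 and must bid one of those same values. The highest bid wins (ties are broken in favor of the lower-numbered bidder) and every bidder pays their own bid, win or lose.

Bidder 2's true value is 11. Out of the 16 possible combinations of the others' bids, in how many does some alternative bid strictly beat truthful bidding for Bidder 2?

Others bid (2, 2): truth gives 0; bid 3 gives 8 > 0. Violating.
Others bid (2, 3): truth gives 0; bid 3 gives 8 > 0. Violating.
Others bid (2, 32): truth gives -11; bid 2 gives -2 > -11. Violating.
Others bid (3, 32): truth gives -11; bid 2 gives -2 > -11. Violating.
Others bid (2, 11): truth gives 0; no alternative beats it.
Others bid (3, 2): truth gives 0; no alternative beats it.
(Checking all 16 profiles: 12 have a profitable deviation, 4 do not.)

12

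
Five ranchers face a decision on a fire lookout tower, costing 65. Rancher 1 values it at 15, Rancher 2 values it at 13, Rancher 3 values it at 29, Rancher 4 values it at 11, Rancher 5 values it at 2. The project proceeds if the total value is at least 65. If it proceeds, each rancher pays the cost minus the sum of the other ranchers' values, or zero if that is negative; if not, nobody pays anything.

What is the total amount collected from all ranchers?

48

Total value 70 ≥ cost 65, so it is built.
Rancher 1: others sum to 55; max(0, 65 - 55) = 10.
Rancher 2: others sum to 57; max(0, 65 - 57) = 8.
Rancher 3: others sum to 41; max(0, 65 - 41) = 24.
Rancher 4: others sum to 59; max(0, 65 - 59) = 6.
Rancher 5: others sum to 68; max(0, 65 - 68) = 0.
Total collected = 10 + 8 + 24 + 6 + 0 = 48.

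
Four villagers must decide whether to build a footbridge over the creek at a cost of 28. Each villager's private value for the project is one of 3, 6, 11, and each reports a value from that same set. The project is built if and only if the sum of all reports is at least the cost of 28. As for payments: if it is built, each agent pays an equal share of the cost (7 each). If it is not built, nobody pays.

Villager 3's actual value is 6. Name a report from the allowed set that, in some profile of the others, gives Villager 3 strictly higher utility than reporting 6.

3

Suppose Villager 1 reports 6, Villager 2 reports 6 and Villager 4 reports 11.
Report 6: project built, pays 7, utility 6 - 7 = -1.
Report 3: project not built, utility 0.
So reporting 3 beats truth here (0 > -1).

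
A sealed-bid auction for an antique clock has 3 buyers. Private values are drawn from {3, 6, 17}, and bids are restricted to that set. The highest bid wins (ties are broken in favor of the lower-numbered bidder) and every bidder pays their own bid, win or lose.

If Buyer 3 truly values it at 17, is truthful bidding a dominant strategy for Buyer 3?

Consider the case where Buyer 1 bids 3 and Buyer 2 bids 3.
Truthful bid 17: wins, pays 17, utility 17 - 17 = 0.
Bid 6 instead: wins, pays 6, utility 17 - 6 = 11.
Since 11 > 0, bidding 6 is strictly better here, so truthful bidding is not dominant.

No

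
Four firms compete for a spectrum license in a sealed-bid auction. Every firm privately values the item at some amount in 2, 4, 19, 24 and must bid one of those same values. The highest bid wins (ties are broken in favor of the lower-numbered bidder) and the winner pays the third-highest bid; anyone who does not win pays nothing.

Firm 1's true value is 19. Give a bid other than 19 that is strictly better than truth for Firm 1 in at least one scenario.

Suppose Firm 2 bids 2, Firm 3 bids 2 and Firm 4 bids 24.
Bid 19: loses, pays 0, utility 0.
Bid 24: wins, pays 2, utility 19 - 2 = 17.
So bidding 24 beats truth here (17 > 0).

24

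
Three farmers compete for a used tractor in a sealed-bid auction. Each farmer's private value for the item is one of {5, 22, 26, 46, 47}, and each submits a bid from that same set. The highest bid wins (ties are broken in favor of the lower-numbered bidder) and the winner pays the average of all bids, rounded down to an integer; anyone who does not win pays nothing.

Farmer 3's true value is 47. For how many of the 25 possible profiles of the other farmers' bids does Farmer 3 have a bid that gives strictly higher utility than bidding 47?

Others bid (5, 5): truth gives 28; bid 22 gives 37 > 28. Violating.
Others bid (5, 22): truth gives 23; bid 26 gives 30 > 23. Violating.
Others bid (5, 26): truth gives 21; bid 46 gives 22 > 21. Violating.
Others bid (22, 5): truth gives 23; bid 26 gives 30 > 23. Violating.
Others bid (5, 46): truth gives 15; no alternative beats it.
Others bid (5, 47): truth gives 0; no alternative beats it.
(Checking all 25 profiles: 7 have a profitable deviation, 18 do not.)

7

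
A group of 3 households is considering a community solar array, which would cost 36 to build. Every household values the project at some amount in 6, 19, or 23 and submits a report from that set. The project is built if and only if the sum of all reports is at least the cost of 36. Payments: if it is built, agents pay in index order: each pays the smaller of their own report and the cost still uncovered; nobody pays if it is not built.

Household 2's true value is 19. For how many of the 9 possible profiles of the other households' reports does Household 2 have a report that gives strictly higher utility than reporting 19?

Others report (19, 19): truth gives 2; report 6 gives 13 > 2. Violating.
Others report (19, 23): truth gives 2; report 6 gives 13 > 2. Violating.
Others report (23, 19): truth gives 6; report 6 gives 13 > 6. Violating.
Others report (23, 23): truth gives 6; report 6 gives 13 > 6. Violating.
Others report (6, 6): truth gives 0; no alternative beats it.
Others report (6, 19): truth gives 0; no alternative beats it.
(Checking all 9 profiles: 4 have a profitable deviation, 5 do not.)

4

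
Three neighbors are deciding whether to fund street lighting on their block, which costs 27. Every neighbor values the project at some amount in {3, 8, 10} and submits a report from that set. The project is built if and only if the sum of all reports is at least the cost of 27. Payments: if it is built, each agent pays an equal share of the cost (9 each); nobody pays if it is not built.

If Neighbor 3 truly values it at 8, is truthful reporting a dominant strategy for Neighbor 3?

No

Consider the case where Neighbor 1 reports 10 and Neighbor 2 reports 10.
Truthful report 8: project built, pays 9, utility 8 - 9 = -1.
Report 3 instead: project not built, utility 0.
Since 0 > -1, reporting 3 is strictly better here, so truthful reporting is not dominant.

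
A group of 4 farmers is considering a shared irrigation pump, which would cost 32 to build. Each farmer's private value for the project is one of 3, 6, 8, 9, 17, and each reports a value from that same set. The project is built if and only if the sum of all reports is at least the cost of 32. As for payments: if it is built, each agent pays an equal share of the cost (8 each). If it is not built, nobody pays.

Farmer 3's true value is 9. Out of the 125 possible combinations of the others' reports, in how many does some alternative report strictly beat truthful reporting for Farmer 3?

40

Others report (3, 3, 9): truth gives 0; report 17 gives 1 > 0. Violating.
Others report (3, 6, 6): truth gives 0; report 17 gives 1 > 0. Violating.
Others report (3, 6, 8): truth gives 0; report 17 gives 1 > 0. Violating.
Others report (3, 6, 9): truth gives 0; report 17 gives 1 > 0. Violating.
Others report (3, 3, 3): truth gives 0; no alternative beats it.
Others report (3, 3, 6): truth gives 0; no alternative beats it.
(Checking all 125 profiles: 40 have a profitable deviation, 85 do not.)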